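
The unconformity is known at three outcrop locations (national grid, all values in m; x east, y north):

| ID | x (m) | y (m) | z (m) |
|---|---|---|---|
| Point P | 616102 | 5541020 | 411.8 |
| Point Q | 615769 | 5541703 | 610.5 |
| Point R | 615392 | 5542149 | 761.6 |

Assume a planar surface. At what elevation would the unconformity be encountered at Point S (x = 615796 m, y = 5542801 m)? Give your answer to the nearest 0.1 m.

854.7 m

Two edge vectors: Point P→Point Q = (-333, 683, 198.7), Point P→Point R = (-710, 1129, 349.8).
Normal n = (Point P→Point Q) × (Point P→Point R) = (14581.1, -24593.6, 108973).
So ∂z/∂x = −n_x/n_z = −0.133804704 and ∂z/∂y = −n_y/n_z = 0.225685261.
Intercept c from Point P: 411.8 + 82437.35 − 1250526.55 = −1167677.40.
At (615796, 5542801): z = −82396.4 + 1250928.5 − 1167677.40 = 854.7 m.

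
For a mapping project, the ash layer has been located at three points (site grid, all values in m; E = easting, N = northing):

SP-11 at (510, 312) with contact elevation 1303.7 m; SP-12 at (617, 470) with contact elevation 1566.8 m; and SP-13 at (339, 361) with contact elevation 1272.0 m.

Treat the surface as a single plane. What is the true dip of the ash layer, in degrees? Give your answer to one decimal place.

Two edge vectors: SP-11→SP-12 = (107, 158, 263.1), SP-11→SP-13 = (-171, 49, -31.7).
Normal n = (SP-11→SP-12) × (SP-11→SP-13) = (-17900.5, -41598.2, 32261).
So ∂z/∂E = −n_x/n_z = 0.55487 and ∂z/∂N = −n_y/n_z = 1.28943.
Gradient magnitude |∇z| = √(a² + b²) = √(0.30788 + 1.66262) = 1.40374.
True dip = arctan(1.40374) = 54.5°, dipping toward SSW (azimuth ≈ 203°).

54.5°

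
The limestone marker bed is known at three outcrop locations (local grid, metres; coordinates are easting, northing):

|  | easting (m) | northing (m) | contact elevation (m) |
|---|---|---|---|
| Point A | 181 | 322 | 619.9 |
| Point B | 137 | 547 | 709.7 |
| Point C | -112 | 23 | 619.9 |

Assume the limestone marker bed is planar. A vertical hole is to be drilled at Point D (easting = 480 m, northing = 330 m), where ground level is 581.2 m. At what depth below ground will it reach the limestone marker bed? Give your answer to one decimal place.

Two edge vectors: Point A→Point B = (-44, 225, 89.8), Point A→Point C = (-293, -299, 0).
Normal n = (Point A→Point B) × (Point A→Point C) = (26850.2, -26311.4, 79081).
So ∂z/∂easting = −n_x/n_z = −0.33953 and ∂z/∂northing = −n_y/n_z = 0.33271.
Intercept c from Point A: 619.9 + 61.45 − 107.13 = 574.22.
At (480, 330): z_contact = −162.97 + 109.80 + 574.22 = 521.04 m.
Depth below ground = 581.2 − 521.04 = 60.2 m.

60.2 m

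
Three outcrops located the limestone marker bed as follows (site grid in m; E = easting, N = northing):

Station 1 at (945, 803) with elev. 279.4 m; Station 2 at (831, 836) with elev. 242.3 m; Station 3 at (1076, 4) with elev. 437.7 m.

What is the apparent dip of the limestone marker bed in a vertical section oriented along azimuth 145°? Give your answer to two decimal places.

Let the plane be z = a·E + b·N + c.
Station 2−Station 1: −114a + 33b = −37.1;  Station 3−Station 1: 131a − 799b = 158.3.
Solving gives a = 0.28144, b = −0.15198.
Unit vector along 145° is (sin 145°, cos 145°) = (0.5736, -0.8192).
Slope in that direction = a·(0.5736) + b·(-0.8192) = 0.28592.
Apparent dip = arctan|0.28592| = 15.96° (true dip is 17.7°, so apparent ≤ true as expected).

15.96°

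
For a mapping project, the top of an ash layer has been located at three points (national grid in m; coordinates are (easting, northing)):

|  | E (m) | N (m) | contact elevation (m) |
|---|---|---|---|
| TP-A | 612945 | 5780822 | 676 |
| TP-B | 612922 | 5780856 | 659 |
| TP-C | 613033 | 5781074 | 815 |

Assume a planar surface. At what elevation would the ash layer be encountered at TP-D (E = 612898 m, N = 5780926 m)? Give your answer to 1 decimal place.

Let the plane be z = a·E + b·N + c.
TP-B−TP-A: −23a + 34b = −17;  TP-C−TP-A: 88a + 252b = 139.
Solving gives a = 1.025261721, b = 0.193559399.
Then c = 676 − a·612945 − b·5780822 = −1746685.48.
At (612898, 5780926): z = 628380.9 + 1118952.6 − 1746685.48 = 647.9 m.

647.9 m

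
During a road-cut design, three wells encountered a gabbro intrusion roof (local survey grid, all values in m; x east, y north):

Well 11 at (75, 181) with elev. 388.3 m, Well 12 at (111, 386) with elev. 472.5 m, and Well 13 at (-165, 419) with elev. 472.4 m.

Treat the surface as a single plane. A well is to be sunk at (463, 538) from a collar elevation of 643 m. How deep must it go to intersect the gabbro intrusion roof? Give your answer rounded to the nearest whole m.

92 m

Let the plane be z = a·x + b·y + c.
Well 12−Well 11: 36a + 205b = 84.2;  Well 13−Well 11: −240a + 238b = 84.1.
Solving gives a = 0.04845, b = 0.40222.
Then c = 388.3 − a·75 − b·181 = 311.86.
At (463, 538): z_contact = 22.4 + 216.4 + 311.86 = 550.7 m.
Depth below ground = 643 − 550.7 = 92 m.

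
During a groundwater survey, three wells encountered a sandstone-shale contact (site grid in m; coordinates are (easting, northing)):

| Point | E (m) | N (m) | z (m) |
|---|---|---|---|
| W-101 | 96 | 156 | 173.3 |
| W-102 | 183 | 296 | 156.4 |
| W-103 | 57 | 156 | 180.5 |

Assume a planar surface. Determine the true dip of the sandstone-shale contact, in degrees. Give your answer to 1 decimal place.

10.5°

Let the plane be z = a·E + b·N + c.
W-102−W-101: 87a + 140b = −16.9;  W-103−W-101: −39a + 0b = 7.2.
Solving gives a = −0.18462, b = −0.00599.
Gradient magnitude |∇z| = √(a² + b²) = √(0.03408 + 0.00004) = 0.18471.
True dip = arctan(0.18471) = 10.5°, dipping toward E (azimuth ≈ 088°).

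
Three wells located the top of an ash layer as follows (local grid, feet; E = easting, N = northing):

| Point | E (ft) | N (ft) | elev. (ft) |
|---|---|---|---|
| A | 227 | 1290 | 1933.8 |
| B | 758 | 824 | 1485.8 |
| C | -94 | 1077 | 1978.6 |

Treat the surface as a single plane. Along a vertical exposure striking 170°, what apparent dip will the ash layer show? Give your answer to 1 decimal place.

Two edge vectors: A→B = (531, -466, -448), A→C = (-321, -213, 44.8).
Normal n = (A→B) × (A→C) = (-116300.8, 120019.2, -262689).
So ∂z/∂E = −n_x/n_z = −0.44273 and ∂z/∂N = −n_y/n_z = 0.45689.
Unit vector along 170° is (sin 170°, cos 170°) = (0.1736, -0.9848).
Slope in that direction = a·(0.1736) + b·(-0.9848) = −0.52683.
Apparent dip = arctan|0.52683| = 27.8° (true dip is 32.5°, so apparent ≤ true as expected).

27.8°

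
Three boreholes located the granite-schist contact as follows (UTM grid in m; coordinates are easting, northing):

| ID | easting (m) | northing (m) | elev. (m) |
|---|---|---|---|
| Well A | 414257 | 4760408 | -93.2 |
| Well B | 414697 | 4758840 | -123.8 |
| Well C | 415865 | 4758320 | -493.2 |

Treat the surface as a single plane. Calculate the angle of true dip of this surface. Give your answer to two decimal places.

19.81°

Two edge vectors: Well A→Well B = (440, -1568, -30.6), Well A→Well C = (1608, -2088, -400).
Normal n = (Well A→Well B) × (Well A→Well C) = (563307.2, 126795.2, 1602624).
So ∂z/∂easting = −n_x/n_z = −0.35149 and ∂z/∂northing = −n_y/n_z = −0.07912.
Gradient magnitude |∇z| = √(a² + b²) = √(0.12355 + 0.00626) = 0.36028.
True dip = arctan(0.36028) = 19.81°, dipping toward ENE (azimuth ≈ 077°).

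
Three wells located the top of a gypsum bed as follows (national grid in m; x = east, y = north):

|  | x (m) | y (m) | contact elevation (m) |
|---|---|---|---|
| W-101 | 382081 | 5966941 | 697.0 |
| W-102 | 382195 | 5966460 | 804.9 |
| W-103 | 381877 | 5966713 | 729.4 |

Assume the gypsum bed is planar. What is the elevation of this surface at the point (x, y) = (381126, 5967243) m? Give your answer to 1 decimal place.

565.1 m

Let the plane be z = a·x + b·y + c.
W-102−W-101: 114a − 481b = 107.9;  W-103−W-101: −204a − 228b = 32.4.
Solving gives a = 0.072648168, b = −0.207106255.
Then c = 697 − a·382081 − b·5966941 = 1208730.32.
At (381126, 5967243): z = 27688.1 − 1235853.4 + 1208730.32 = 565.1 m.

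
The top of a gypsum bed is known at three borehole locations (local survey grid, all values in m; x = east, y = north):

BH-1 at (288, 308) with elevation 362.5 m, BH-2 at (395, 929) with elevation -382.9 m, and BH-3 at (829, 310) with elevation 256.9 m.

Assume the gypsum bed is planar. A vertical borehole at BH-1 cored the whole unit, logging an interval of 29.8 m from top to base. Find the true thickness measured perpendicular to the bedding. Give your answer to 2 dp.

Two edge vectors: BH-1→BH-2 = (107, 621, -745.4), BH-1→BH-3 = (541, 2, -105.6).
Normal n = (BH-1→BH-2) × (BH-1→BH-3) = (-64086.8, -391962.2, -335747).
So ∂z/∂x = −n_x/n_z = −0.19088 and ∂z/∂y = −n_y/n_z = −1.16743.
|∇z| = √(a²+b²) = 1.18293, so dip δ = arctan(1.18293) = 49.79°.
True thickness = vertical thickness × cos δ = 29.8 × cos 49.79° = 19.24 m.

19.24 m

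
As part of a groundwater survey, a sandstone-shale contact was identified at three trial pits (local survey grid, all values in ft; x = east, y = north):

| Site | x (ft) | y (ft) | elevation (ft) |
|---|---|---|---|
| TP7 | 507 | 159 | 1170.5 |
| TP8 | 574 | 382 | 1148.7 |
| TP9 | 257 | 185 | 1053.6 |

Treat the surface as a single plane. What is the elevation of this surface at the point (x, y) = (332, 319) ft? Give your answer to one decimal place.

Two edge vectors: TP7→TP8 = (67, 223, -21.8), TP7→TP9 = (-250, 26, -116.9).
Normal n = (TP7→TP8) × (TP7→TP9) = (-25501.9, 13282.3, 57492).
So ∂z/∂x = −n_x/n_z = 0.44357 and ∂z/∂y = −n_y/n_z = −0.23103.
Intercept c from TP7: 1170.5 − 224.89 + 36.73 = 982.34.
At (332, 319): z = 147.3 − 73.7 + 982.34 = 1055.9 ft.

1055.9 ft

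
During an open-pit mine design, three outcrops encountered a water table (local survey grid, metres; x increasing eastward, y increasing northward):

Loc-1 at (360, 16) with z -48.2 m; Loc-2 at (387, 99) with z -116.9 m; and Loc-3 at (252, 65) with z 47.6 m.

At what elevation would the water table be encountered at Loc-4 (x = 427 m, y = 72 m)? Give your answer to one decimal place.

-148.2 m

Two edge vectors: Loc-1→Loc-2 = (27, 83, -68.7), Loc-1→Loc-3 = (-108, 49, 95.8).
Normal n = (Loc-1→Loc-2) × (Loc-1→Loc-3) = (11317.7, 4833, 10287).
So ∂z/∂x = −n_x/n_z = −1.10019 and ∂z/∂y = −n_y/n_z = −0.46982.
Intercept c from Loc-1: -48.2 + 396.07 + 7.52 = 355.39.
At (427, 72): z = −469.8 − 33.8 + 355.39 = -148.2 m.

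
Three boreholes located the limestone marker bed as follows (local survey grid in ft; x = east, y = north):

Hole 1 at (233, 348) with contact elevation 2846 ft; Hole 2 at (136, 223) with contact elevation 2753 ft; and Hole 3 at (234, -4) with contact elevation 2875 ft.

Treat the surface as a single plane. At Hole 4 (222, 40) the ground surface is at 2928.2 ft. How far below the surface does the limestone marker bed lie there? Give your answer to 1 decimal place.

Let the plane be z = a·x + b·y + c.
Hole 2−Hole 1: −97a − 125b = −93;  Hole 3−Hole 1: 1a − 352b = 29.
Solving gives a = 1.06105, b = −0.07937.
Then c = 2846 − a·233 − b·348 = 2626.40.
At (222, 40): z_contact = 235.55 − 3.17 + 2626.40 = 2858.78 ft.
Depth below ground = 2928.2 − 2858.78 = 69.4 ft.

69.4 ft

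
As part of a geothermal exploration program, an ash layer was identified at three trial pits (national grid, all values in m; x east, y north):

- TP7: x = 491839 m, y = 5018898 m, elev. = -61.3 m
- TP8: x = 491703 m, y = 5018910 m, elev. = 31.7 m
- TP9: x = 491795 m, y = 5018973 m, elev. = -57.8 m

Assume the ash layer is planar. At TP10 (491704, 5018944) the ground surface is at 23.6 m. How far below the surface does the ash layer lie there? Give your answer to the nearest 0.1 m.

5.3 m

Let the plane be z = a·x + b·y + c.
TP8−TP7: −136a + 12b = 93;  TP9−TP7: −44a + 75b = 3.5.
Solving gives a = −0.716811414, b = −0.373862696.
Then c = -61.3 − a·491839 − b·5018898 = 2228873.25.
At (491704, 5018944): z_contact = −352459.04 − 1876395.94 + 2228873.25 = 18.27 m.
Depth below ground = 23.6 − 18.27 = 5.3 m.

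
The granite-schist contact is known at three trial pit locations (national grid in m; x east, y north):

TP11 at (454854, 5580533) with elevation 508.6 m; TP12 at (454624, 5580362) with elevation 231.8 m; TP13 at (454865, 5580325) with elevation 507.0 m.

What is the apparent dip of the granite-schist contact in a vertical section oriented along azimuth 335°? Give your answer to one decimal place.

23.0°

Two edge vectors: TP11→TP12 = (-230, -171, -276.8), TP11→TP13 = (11, -208, -1.6).
Normal n = (TP11→TP12) × (TP11→TP13) = (-57300.8, -3412.8, 49721).
So ∂z/∂x = −n_x/n_z = 1.15245 and ∂z/∂y = −n_y/n_z = 0.06864.
Unit vector along 335° is (sin 335°, cos 335°) = (-0.4226, 0.9063).
Slope in that direction = a·(-0.4226) + b·(0.9063) = −0.42484.
Apparent dip = arctan|0.42484| = 23.0° (true dip is 49.1°, so apparent ≤ true as expected).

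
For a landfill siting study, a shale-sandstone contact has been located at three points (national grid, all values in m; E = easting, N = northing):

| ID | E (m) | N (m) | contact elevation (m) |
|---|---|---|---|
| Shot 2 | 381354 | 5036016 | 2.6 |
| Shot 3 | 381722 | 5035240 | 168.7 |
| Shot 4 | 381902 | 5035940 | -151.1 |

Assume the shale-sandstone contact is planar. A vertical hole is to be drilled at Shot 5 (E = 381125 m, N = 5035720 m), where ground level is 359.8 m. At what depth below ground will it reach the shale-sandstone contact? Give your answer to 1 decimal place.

Two edge vectors: Shot 2→Shot 3 = (368, -776, 166.1), Shot 2→Shot 4 = (548, -76, -153.7).
Normal n = (Shot 2→Shot 3) × (Shot 2→Shot 4) = (131894.8, 147584.4, 397280).
So ∂z/∂E = −n_x/n_z = −0.331994563 and ∂z/∂N = −n_y/n_z = −0.371487112.
Intercept c from Shot 2: 2.6 + 126607.45 + 1870815.04 = 1997425.10.
At (381125, 5035720): z_contact = −126531.43 − 1870705.08 + 1997425.10 = 188.59 m.
Depth below ground = 359.8 − 188.59 = 171.2 m.

171.2 m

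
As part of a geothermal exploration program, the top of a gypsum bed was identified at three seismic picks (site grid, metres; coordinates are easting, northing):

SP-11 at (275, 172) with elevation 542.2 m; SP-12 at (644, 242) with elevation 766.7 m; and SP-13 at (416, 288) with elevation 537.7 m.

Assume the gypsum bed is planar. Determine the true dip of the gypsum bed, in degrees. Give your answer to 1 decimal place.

Two edge vectors: SP-11→SP-12 = (369, 70, 224.5), SP-11→SP-13 = (141, 116, -4.5).
Normal n = (SP-11→SP-12) × (SP-11→SP-13) = (-26357, 33315, 32934).
So ∂z/∂easting = −n_x/n_z = 0.80030 and ∂z/∂northing = −n_y/n_z = −1.01157.
Gradient magnitude |∇z| = √(a² + b²) = √(0.64048 + 1.02327) = 1.28986.
True dip = arctan(1.28986) = 52.2°, dipping toward NW (azimuth ≈ 322°).

52.2°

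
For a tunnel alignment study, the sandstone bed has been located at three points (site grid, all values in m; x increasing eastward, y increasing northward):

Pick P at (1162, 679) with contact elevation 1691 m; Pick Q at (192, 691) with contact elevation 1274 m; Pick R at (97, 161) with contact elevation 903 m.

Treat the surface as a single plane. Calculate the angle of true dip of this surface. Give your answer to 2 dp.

Two edge vectors: Pick P→Pick Q = (-970, 12, -417), Pick P→Pick R = (-1065, -518, -788).
Normal n = (Pick P→Pick Q) × (Pick P→Pick R) = (-225462, -320255, 515240).
So ∂z/∂x = −n_x/n_z = 0.43759 and ∂z/∂y = −n_y/n_z = 0.62156.
Gradient magnitude |∇z| = √(a² + b²) = √(0.19148 + 0.38634) = 0.76015.
True dip = arctan(0.76015) = 37.24°, dipping toward SW (azimuth ≈ 215°).

37.24°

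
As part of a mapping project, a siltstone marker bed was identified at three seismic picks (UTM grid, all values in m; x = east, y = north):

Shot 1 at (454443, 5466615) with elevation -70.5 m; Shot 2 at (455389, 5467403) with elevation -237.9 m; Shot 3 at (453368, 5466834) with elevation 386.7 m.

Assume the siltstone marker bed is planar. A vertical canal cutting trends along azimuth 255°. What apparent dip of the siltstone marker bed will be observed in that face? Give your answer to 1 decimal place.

16.8°

Let the plane be z = a·x + b·y + c.
Shot 2−Shot 1: 946a + 788b = −167.4;  Shot 3−Shot 1: −1075a + 219b = 457.2.
Solving gives a = −0.37650, b = 0.23955.
Unit vector along 255° is (sin 255°, cos 255°) = (-0.9659, -0.2588).
Slope in that direction = a·(-0.9659) + b·(-0.2588) = 0.30167.
Apparent dip = arctan|0.30167| = 16.8° (true dip is 24.0°, so apparent ≤ true as expected).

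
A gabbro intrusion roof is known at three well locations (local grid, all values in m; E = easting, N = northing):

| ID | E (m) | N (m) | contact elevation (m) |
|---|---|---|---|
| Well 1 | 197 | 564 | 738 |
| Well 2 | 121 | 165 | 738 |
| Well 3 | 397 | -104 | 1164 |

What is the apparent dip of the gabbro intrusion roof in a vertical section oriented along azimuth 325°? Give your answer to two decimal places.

Let the plane be z = a·E + b·N + c.
Well 2−Well 1: −76a − 399b = 0;  Well 3−Well 1: 200a − 668b = 426.
Solving gives a = 1.30180, b = −0.24796.
Unit vector along 325° is (sin 325°, cos 325°) = (-0.5736, 0.8192).
Slope in that direction = a·(-0.5736) + b·(0.8192) = −0.94980.
Apparent dip = arctan|0.94980| = 43.53° (true dip is 53.0°, so apparent ≤ true as expected).

43.53°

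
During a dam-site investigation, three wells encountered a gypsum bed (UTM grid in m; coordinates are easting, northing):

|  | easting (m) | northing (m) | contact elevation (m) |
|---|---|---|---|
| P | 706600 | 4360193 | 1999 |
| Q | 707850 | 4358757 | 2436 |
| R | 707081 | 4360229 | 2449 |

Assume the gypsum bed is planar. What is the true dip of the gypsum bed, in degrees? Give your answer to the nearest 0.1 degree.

45.5°

Two edge vectors: P→Q = (1250, -1436, 437), P→R = (481, 36, 450).
Normal n = (P→Q) × (P→R) = (-661932, -352303, 735716).
So ∂z/∂easting = −n_x/n_z = 0.89971 and ∂z/∂northing = −n_y/n_z = 0.47886.
Gradient magnitude |∇z| = √(a² + b²) = √(0.80948 + 0.22930) = 1.01921.
True dip = arctan(1.01921) = 45.5°, dipping toward WSW (azimuth ≈ 242°).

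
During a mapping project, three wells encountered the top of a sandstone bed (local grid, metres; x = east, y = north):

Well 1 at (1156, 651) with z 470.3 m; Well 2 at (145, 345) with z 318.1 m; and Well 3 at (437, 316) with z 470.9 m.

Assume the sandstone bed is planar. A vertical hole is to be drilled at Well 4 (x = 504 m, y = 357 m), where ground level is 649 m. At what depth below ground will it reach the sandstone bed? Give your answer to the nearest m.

187 m

Two edge vectors: Well 1→Well 2 = (-1011, -306, -152.2), Well 1→Well 3 = (-719, -335, 0.6).
Normal n = (Well 1→Well 2) × (Well 1→Well 3) = (-51170.6, 110038.4, 118671).
So ∂z/∂x = −n_x/n_z = 0.43120 and ∂z/∂y = −n_y/n_z = −0.92726.
Intercept c from Well 1: 470.3 − 498.46 + 603.64 = 575.48.
At (504, 357): z_contact = 217.3 − 331.0 + 575.48 = 461.8 m.
Depth below ground = 649 − 461.8 = 187 m.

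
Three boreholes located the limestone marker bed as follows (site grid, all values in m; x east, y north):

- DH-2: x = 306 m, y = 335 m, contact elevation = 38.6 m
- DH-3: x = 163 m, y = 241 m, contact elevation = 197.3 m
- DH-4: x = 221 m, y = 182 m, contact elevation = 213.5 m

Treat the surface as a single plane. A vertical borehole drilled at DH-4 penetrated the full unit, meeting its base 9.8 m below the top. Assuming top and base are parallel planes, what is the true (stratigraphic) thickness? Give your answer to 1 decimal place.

Two edge vectors: DH-2→DH-3 = (-143, -94, 158.7), DH-2→DH-4 = (-85, -153, 174.9).
Normal n = (DH-2→DH-3) × (DH-2→DH-4) = (7840.5, 11521.2, 13889).
So ∂z/∂x = −n_x/n_z = −0.56451 and ∂z/∂y = −n_y/n_z = −0.82952.
|∇z| = √(a²+b²) = 1.00338, so dip δ = arctan(1.00338) = 45.10°.
True thickness = vertical thickness × cos δ = 9.8 × cos 45.10° = 6.9 m.

6.9 m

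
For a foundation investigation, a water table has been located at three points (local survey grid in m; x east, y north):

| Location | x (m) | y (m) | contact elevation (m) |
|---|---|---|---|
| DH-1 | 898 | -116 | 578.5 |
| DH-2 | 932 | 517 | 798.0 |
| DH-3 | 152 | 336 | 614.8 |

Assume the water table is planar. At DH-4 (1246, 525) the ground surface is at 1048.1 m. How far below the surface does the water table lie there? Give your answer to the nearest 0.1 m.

Let the plane be z = a·x + b·y + c.
DH-2−DH-1: 34a + 633b = 219.5;  DH-3−DH-1: −746a + 452b = 36.3.
Solving gives a = 0.156354, b = 0.338363.
Then c = 578.5 − a·898 − b·-116 = 477.34.
At (1246, 525): z_contact = 194.82 + 177.64 + 477.34 = 849.80 m.
Depth below ground = 1048.1 − 849.80 = 198.3 m.

198.3 m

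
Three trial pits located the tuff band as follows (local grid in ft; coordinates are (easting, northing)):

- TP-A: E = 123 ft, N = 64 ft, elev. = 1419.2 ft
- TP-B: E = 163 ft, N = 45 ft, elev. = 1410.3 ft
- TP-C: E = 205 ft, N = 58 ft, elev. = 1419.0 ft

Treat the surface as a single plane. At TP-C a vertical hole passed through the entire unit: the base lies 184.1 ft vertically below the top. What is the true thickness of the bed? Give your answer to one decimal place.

161.4 ft

Let the plane be z = a·E + b·N + c.
TP-B−TP-A: 40a − 19b = −8.9;  TP-C−TP-A: 82a − 6b = −0.2.
Solving gives a = 0.03763, b = 0.54765.
|∇z| = √(a²+b²) = 0.54894, so dip δ = arctan(0.54894) = 28.76°.
True thickness = vertical thickness × cos δ = 184.1 × cos 28.76° = 161.4 ft.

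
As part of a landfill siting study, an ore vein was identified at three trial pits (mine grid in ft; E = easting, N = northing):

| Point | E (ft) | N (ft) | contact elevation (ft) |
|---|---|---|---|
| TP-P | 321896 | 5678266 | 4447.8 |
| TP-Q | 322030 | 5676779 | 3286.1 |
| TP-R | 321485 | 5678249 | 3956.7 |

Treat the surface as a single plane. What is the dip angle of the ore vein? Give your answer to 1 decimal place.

Let the plane be z = a·E + b·N + c.
TP-Q−TP-P: 134a − 1487b = −1161.7;  TP-R−TP-P: −411a − 17b = −491.1.
Solving gives a = 1.15826, b = 0.88561.
Gradient magnitude |∇z| = √(a² + b²) = √(1.34156 + 0.78431) = 1.45804.
True dip = arctan(1.45804) = 55.6°, dipping toward SW (azimuth ≈ 233°).

55.6°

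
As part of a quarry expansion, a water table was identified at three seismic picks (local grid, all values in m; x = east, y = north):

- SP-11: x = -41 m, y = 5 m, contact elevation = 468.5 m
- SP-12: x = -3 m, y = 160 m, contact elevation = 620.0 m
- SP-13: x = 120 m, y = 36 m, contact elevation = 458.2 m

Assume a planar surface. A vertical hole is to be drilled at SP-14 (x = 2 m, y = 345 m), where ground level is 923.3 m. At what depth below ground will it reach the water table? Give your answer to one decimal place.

Let the plane be z = a·x + b·y + c.
SP-12−SP-11: 38a + 155b = 151.5;  SP-13−SP-11: 161a + 31b = −10.3.
Solving gives a = −0.26467, b = 1.04231.
Then c = 468.5 − a·-41 − b·5 = 452.44.
At (2, 345): z_contact = −0.53 + 359.60 + 452.44 = 811.50 m.
Depth below ground = 923.3 − 811.50 = 111.8 m.

111.8 m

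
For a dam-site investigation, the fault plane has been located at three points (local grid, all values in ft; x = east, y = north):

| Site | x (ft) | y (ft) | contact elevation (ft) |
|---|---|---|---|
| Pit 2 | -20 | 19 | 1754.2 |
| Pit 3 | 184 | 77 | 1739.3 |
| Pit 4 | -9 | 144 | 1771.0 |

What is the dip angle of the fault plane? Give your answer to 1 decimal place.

10.4°

Two edge vectors: Pit 2→Pit 3 = (204, 58, -14.9), Pit 2→Pit 4 = (11, 125, 16.8).
Normal n = (Pit 2→Pit 3) × (Pit 2→Pit 4) = (2836.9, -3591.1, 24862).
So ∂z/∂x = −n_x/n_z = −0.11411 and ∂z/∂y = −n_y/n_z = 0.14444.
Gradient magnitude |∇z| = √(a² + b²) = √(0.01302 + 0.02086) = 0.18407.
True dip = arctan(0.18407) = 10.4°, dipping toward SE (azimuth ≈ 142°).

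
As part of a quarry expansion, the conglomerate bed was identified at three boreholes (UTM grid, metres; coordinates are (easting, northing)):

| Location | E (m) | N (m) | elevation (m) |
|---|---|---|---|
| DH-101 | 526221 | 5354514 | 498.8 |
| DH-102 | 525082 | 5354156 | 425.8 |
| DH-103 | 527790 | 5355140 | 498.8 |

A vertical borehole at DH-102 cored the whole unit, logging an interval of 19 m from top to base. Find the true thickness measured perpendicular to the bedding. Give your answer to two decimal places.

Two edge vectors: DH-101→DH-102 = (-1139, -358, -73), DH-101→DH-103 = (1569, 626, 0).
Normal n = (DH-101→DH-102) × (DH-101→DH-103) = (45698, -114537, -151312).
So ∂z/∂E = −n_x/n_z = 0.30201 and ∂z/∂N = −n_y/n_z = −0.75696.
|∇z| = √(a²+b²) = 0.81498, so dip δ = arctan(0.81498) = 39.18°.
True thickness = vertical thickness × cos δ = 19 × cos 39.18° = 14.73 m.

14.73 m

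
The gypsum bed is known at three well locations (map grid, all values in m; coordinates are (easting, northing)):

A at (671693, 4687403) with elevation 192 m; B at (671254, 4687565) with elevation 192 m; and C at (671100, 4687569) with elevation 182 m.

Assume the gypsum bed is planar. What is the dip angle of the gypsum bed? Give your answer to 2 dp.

11.41°

Two edge vectors: A→B = (-439, 162, 0), A→C = (-593, 166, -10).
Normal n = (A→B) × (A→C) = (-1620, -4390, 23192).
So ∂z/∂E = −n_x/n_z = 0.06985 and ∂z/∂N = −n_y/n_z = 0.18929.
Gradient magnitude |∇z| = √(a² + b²) = √(0.00488 + 0.03583) = 0.20177.
True dip = arctan(0.20177) = 11.41°, dipping toward SSW (azimuth ≈ 200°).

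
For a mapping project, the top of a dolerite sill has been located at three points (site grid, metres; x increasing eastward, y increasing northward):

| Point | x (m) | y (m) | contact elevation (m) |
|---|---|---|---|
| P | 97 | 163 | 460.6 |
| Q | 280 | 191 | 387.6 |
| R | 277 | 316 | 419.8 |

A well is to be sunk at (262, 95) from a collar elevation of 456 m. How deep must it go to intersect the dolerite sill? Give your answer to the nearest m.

84 m

Let the plane be z = a·x + b·y + c.
Q−P: 183a + 28b = −73;  R−P: 180a + 153b = −40.8.
Solving gives a = −0.43672, b = 0.24712.
Then c = 460.6 − a·97 − b·163 = 462.68.
At (262, 95): z_contact = −114.4 + 23.5 + 462.68 = 371.7 m.
Depth below ground = 456 − 371.7 = 84 m.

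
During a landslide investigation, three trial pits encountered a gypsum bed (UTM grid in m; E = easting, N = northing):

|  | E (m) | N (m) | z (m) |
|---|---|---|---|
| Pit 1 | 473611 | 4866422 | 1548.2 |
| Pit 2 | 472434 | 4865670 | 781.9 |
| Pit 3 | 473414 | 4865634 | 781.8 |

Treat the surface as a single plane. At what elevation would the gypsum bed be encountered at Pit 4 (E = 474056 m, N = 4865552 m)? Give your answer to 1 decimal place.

725.4 m

Let the plane be z = a·E + b·N + c.
Pit 2−Pit 1: −1177a − 752b = −766.3;  Pit 3−Pit 1: −197a − 788b = −766.4.
Solving gives a = 0.035301515, b = 0.963763454.
Then c = 1548.2 − a·473611 − b·4866422 = −4705250.66.
At (474056, 4865552): z = 16734.9 + 4689241.2 − 4705250.66 = 725.4 m.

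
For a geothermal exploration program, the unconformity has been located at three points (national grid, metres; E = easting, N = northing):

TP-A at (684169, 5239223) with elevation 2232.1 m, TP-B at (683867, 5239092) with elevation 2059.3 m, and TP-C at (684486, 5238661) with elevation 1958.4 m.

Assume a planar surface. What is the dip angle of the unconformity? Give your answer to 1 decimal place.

35.5°

Two edge vectors: TP-A→TP-B = (-302, -131, -172.8), TP-A→TP-C = (317, -562, -273.7).
Normal n = (TP-A→TP-B) × (TP-A→TP-C) = (-61258.9, -137435, 211251).
So ∂z/∂E = −n_x/n_z = 0.28998 and ∂z/∂N = −n_y/n_z = 0.65058.
Gradient magnitude |∇z| = √(a² + b²) = √(0.08409 + 0.42325) = 0.71228.
True dip = arctan(0.71228) = 35.5°, dipping toward SSW (azimuth ≈ 204°).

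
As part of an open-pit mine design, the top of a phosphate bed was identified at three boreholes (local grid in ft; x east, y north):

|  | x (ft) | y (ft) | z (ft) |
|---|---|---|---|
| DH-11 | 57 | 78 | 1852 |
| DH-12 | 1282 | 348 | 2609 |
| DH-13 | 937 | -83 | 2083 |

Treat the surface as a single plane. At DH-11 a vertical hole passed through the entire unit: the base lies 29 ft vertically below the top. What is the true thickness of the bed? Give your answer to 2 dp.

Let the plane be z = a·x + b·y + c.
DH-12−DH-11: 1225a + 270b = 757;  DH-13−DH-11: 880a − 161b = 231.
Solving gives a = 0.42373, b = 0.88124.
|∇z| = √(a²+b²) = 0.97782, so dip δ = arctan(0.97782) = 44.36°.
True thickness = vertical thickness × cos δ = 29 × cos 44.36° = 20.73 ft.

20.73 ft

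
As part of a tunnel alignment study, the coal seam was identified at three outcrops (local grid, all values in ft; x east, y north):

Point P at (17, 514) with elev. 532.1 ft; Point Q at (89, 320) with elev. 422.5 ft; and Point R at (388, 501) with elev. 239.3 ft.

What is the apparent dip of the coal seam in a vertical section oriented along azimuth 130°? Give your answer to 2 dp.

Two edge vectors: Point P→Point Q = (72, -194, -109.6), Point P→Point R = (371, -13, -292.8).
Normal n = (Point P→Point Q) × (Point P→Point R) = (55378.4, -19580, 71038).
So ∂z/∂x = −n_x/n_z = −0.77956 and ∂z/∂y = −n_y/n_z = 0.27563.
Unit vector along 130° is (sin 130°, cos 130°) = (0.7660, -0.6428).
Slope in that direction = a·(0.7660) + b·(-0.6428) = −0.77435.
Apparent dip = arctan|0.77435| = 37.75° (true dip is 39.6°, so apparent ≤ true as expected).

37.75°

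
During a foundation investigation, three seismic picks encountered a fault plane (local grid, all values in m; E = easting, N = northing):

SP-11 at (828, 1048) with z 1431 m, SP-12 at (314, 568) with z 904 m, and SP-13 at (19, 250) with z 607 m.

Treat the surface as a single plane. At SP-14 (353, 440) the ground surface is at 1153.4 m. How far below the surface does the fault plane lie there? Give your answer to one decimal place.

188.3 m

Two edge vectors: SP-11→SP-12 = (-514, -480, -527), SP-11→SP-13 = (-809, -798, -824).
Normal n = (SP-11→SP-12) × (SP-11→SP-13) = (-25026, 2807, 21852).
So ∂z/∂E = −n_x/n_z = 1.145250 and ∂z/∂N = −n_y/n_z = −0.128455.
Intercept c from SP-11: 1431 − 948.27 + 134.62 = 617.35.
At (353, 440): z_contact = 404.27 − 56.52 + 617.35 = 965.11 m.
Depth below ground = 1153.4 − 965.11 = 188.3 m.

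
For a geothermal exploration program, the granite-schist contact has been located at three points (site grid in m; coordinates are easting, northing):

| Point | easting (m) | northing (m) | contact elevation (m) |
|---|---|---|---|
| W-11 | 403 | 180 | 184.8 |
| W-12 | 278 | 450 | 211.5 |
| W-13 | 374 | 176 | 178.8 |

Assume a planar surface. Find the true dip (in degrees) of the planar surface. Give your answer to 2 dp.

Two edge vectors: W-11→W-12 = (-125, 270, 26.7), W-11→W-13 = (-29, -4, -6).
Normal n = (W-11→W-12) × (W-11→W-13) = (-1513.2, -1524.3, 8330).
So ∂z/∂easting = −n_x/n_z = 0.18166 and ∂z/∂northing = −n_y/n_z = 0.18299.
Gradient magnitude |∇z| = √(a² + b²) = √(0.03300 + 0.03349) = 0.25785.
True dip = arctan(0.25785) = 14.46°, dipping toward SW (azimuth ≈ 225°).

14.46°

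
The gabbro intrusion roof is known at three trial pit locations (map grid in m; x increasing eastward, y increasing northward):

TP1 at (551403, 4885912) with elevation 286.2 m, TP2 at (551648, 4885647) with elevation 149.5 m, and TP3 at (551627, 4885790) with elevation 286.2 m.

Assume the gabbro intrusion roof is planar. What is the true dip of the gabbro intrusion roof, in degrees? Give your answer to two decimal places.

49.80°

Two edge vectors: TP1→TP2 = (245, -265, -136.7), TP1→TP3 = (224, -122, 0).
Normal n = (TP1→TP2) × (TP1→TP3) = (-16677.4, -30620.8, 29470).
So ∂z/∂x = −n_x/n_z = 0.56591 and ∂z/∂y = −n_y/n_z = 1.03905.
Gradient magnitude |∇z| = √(a² + b²) = √(0.32026 + 1.07962) = 1.18317.
True dip = arctan(1.18317) = 49.80°, dipping toward SSW (azimuth ≈ 209°).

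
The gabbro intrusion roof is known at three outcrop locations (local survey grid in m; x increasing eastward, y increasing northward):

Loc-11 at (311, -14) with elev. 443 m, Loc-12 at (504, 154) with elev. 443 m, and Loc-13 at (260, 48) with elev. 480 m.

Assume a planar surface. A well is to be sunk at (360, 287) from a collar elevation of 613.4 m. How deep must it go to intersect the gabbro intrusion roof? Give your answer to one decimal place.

Let the plane be z = a·x + b·y + c.
Loc-12−Loc-11: 193a + 168b = 0;  Loc-13−Loc-11: −51a + 62b = 37.
Solving gives a = −0.30272, b = 0.34776.
Then c = 443 − a·311 − b·-14 = 542.01.
At (360, 287): z_contact = −108.98 + 99.81 + 542.01 = 532.84 m.
Depth below ground = 613.4 − 532.84 = 80.6 m.

80.6 m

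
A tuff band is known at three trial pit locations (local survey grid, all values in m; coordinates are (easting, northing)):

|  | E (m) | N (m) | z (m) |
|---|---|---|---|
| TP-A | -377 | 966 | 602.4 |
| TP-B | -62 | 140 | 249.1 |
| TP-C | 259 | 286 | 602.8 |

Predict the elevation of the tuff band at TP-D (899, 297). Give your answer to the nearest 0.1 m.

Two edge vectors: TP-A→TP-B = (315, -826, -353.3), TP-A→TP-C = (636, -680, 0.4).
Normal n = (TP-A→TP-B) × (TP-A→TP-C) = (-240574.4, -224824.8, 311136).
So ∂z/∂E = −n_x/n_z = 0.77321 and ∂z/∂N = −n_y/n_z = 0.72259.
Intercept c from TP-A: 602.4 + 291.50 − 698.03 = 195.88.
At (899, 297): z = 695.1 + 214.6 + 195.88 = 1105.6 m.

1105.6 m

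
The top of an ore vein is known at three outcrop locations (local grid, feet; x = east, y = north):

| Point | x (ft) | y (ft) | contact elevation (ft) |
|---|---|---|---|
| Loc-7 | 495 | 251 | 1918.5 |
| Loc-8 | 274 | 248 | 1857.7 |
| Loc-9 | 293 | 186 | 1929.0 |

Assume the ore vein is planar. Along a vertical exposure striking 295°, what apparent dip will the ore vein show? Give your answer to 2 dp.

35.41°

Two edge vectors: Loc-7→Loc-8 = (-221, -3, -60.8), Loc-7→Loc-9 = (-202, -65, 10.5).
Normal n = (Loc-7→Loc-8) × (Loc-7→Loc-9) = (-3983.5, 14602.1, 13759).
So ∂z/∂x = −n_x/n_z = 0.28952 and ∂z/∂y = −n_y/n_z = −1.06128.
Unit vector along 295° is (sin 295°, cos 295°) = (-0.9063, 0.4226).
Slope in that direction = a·(-0.9063) + b·(0.4226) = −0.71091.
Apparent dip = arctan|0.71091| = 35.41° (true dip is 47.7°, so apparent ≤ true as expected).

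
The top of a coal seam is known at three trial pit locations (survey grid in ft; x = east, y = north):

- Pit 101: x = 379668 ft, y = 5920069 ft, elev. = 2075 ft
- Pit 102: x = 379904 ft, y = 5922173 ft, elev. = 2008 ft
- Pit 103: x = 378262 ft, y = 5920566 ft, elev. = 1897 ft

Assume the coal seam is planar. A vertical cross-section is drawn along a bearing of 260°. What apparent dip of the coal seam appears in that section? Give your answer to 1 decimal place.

Let the plane be z = a·x + b·y + c.
Pit 102−Pit 101: 236a + 2104b = −67;  Pit 103−Pit 101: −1406a + 497b = −178.
Solving gives a = 0.11094, b = −0.04429.
Unit vector along 260° is (sin 260°, cos 260°) = (-0.9848, -0.1736).
Slope in that direction = a·(-0.9848) + b·(-0.1736) = −0.10157.
Apparent dip = arctan|0.10157| = 5.8° (true dip is 6.8°, so apparent ≤ true as expected).

5.8°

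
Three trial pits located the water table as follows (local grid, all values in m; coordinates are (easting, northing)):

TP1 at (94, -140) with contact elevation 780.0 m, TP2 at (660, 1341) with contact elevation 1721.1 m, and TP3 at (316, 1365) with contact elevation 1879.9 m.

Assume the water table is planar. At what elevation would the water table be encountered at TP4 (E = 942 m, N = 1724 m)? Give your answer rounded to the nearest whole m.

1909 m

Two edge vectors: TP1→TP2 = (566, 1481, 941.1), TP1→TP3 = (222, 1505, 1099.9).
Normal n = (TP1→TP2) × (TP1→TP3) = (212596.4, -413619.2, 523048).
So ∂z/∂E = −n_x/n_z = −0.40646 and ∂z/∂N = −n_y/n_z = 0.79079.
Intercept c from TP1: 780 + 38.21 + 110.71 = 928.92.
At (942, 1724): z = −382.9 + 1363.3 + 928.92 = 1909.4 m.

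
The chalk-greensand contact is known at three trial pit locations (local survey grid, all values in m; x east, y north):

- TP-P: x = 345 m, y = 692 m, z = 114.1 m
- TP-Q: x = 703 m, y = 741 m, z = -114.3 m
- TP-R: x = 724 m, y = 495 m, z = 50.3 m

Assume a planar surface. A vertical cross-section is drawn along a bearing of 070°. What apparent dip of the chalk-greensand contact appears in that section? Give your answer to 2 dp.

36.95°

Let the plane be z = a·x + b·y + c.
TP-Q−TP-P: 358a + 49b = −228.4;  TP-R−TP-P: 379a − 197b = −63.8.
Solving gives a = −0.54010, b = −0.71521.
Unit vector along 070° is (sin 70°, cos 70°) = (0.9397, 0.3420).
Slope in that direction = a·(0.9397) + b·(0.3420) = −0.75214.
Apparent dip = arctan|0.75214| = 36.95° (true dip is 41.9°, so apparent ≤ true as expected).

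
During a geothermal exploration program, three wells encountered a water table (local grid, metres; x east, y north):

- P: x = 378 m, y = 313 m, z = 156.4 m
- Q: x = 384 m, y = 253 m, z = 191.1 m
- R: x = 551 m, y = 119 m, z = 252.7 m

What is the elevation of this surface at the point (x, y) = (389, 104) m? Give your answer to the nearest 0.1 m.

Two edge vectors: P→Q = (6, -60, 34.7), P→R = (173, -194, 96.3).
Normal n = (P→Q) × (P→R) = (953.8, 5425.3, 9216).
So ∂z/∂x = −n_x/n_z = −0.10349 and ∂z/∂y = −n_y/n_z = −0.58868.
Intercept c from P: 156.4 + 39.12 + 184.26 = 379.78.
At (389, 104): z = −40.3 − 61.2 + 379.78 = 278.3 m.

278.3 m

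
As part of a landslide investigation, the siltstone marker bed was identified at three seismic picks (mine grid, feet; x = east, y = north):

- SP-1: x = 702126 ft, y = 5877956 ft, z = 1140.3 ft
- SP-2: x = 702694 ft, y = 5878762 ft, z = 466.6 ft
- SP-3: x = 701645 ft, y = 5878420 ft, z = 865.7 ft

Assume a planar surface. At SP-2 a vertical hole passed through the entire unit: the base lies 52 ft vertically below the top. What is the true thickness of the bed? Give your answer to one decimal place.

41.6 ft

Two edge vectors: SP-1→SP-2 = (568, 806, -673.7), SP-1→SP-3 = (-481, 464, -274.6).
Normal n = (SP-1→SP-2) × (SP-1→SP-3) = (91269.2, 480022.5, 651238).
So ∂z/∂x = −n_x/n_z = −0.14015 and ∂z/∂y = −n_y/n_z = −0.73709.
|∇z| = √(a²+b²) = 0.75030, so dip δ = arctan(0.75030) = 36.88°.
True thickness = vertical thickness × cos δ = 52 × cos 36.88° = 41.6 ft.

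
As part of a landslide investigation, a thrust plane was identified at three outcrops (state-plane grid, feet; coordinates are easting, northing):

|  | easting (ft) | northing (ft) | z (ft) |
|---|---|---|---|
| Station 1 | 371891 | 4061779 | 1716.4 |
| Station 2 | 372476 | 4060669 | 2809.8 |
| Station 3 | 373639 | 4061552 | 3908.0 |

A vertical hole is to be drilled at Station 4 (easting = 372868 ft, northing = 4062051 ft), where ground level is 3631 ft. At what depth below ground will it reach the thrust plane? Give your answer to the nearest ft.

829 ft

Let the plane be z = a·easting + b·northing + c.
Station 2−Station 1: 585a − 1110b = 1093.4;  Station 3−Station 1: 1748a − 227b = 2191.6.
Solving gives a = 1.20857114, b = −0.34809539.
Then c = 1716.4 − a·371891 − b·4061779 = 966146.23.
At (372868, 4062051): z_contact = 450637.5 − 1413981.2 + 966146.23 = 2802.5 ft.
Depth below ground = 3631 − 2802.5 = 829 ft.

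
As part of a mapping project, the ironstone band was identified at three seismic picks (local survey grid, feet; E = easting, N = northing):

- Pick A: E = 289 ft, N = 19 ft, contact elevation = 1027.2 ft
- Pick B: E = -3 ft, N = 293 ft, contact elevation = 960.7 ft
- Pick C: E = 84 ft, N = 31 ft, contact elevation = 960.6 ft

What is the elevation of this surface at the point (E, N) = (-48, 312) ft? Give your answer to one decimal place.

947.9 ft

Two edge vectors: Pick A→Pick B = (-292, 274, -66.5), Pick A→Pick C = (-205, 12, -66.6).
Normal n = (Pick A→Pick B) × (Pick A→Pick C) = (-17450.4, -5814.7, 52666).
So ∂z/∂E = −n_x/n_z = 0.33134 and ∂z/∂N = −n_y/n_z = 0.11041.
Intercept c from Pick A: 1027.2 − 95.76 − 2.10 = 929.34.
At (-48, 312): z = −15.9 + 34.4 + 929.34 = 947.9 ft.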